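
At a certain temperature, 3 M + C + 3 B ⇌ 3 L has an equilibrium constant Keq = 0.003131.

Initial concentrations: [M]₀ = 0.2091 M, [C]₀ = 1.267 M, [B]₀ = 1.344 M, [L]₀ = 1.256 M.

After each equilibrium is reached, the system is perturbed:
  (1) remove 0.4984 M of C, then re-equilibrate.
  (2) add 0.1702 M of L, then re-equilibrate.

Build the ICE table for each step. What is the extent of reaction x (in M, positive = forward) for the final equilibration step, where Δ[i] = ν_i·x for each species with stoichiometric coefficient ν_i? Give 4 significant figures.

x = -0.03642 M

Q₀ = 70.46 vs Keq = 0.003131 ⇒ Q>K, reverse
Step 1:
                    M           C           B           L
  Initial      0.2091       1.267       1.344       1.256
  Change       0.8579       0.286      0.8579     -0.8579
  Equil         1.067       1.553       2.202      0.3981
  solve Keq expr → x = -0.286; check Q = 0.003131
Then remove 0.4984 M of C.
Step 2:
                    M           C           B           L
  Initial       1.067       1.055       2.202      0.3981
  Change      0.03149      0.0105     0.03149    -0.03149
  Equil         1.099       1.065       2.233      0.3666
  solve Keq expr → x = -0.0105; check Q = 0.003131
Then add 0.1702 M of L.
Step 3:
                    M           C           B           L
  Initial       1.099       1.065       2.233      0.5368
  Change       0.1093     0.03642      0.1093     -0.1093
  Equil         1.208       1.102       2.343      0.4275
  solve Keq expr → x = -0.03642; check Q = 0.003131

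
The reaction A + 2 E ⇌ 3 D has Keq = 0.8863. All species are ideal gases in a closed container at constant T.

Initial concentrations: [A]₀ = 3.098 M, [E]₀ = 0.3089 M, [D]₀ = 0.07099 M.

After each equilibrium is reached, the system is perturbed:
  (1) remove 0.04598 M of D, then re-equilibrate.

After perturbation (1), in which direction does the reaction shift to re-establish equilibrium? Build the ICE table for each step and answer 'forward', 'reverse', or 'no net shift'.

Q₀ = 0.00121 vs Keq = 0.8863 ⇒ Q<K, forward
Step 1:
                  A         E         D
  Initial     3.098    0.3089   0.07099
  Change   -0.09191   -0.1838    0.2757
  Equil       3.006    0.1251    0.3467
  solve Keq expr → x = 0.09191; check Q = 0.8863
Then remove 0.04598 M of D.
Step 2:
                  A         E         D
  Initial     3.006    0.1251    0.3007
  Change   -0.00676  -0.01352   0.02028
  Equil       2.999    0.1116     0.321
  solve Keq expr → x = 0.00676; check Q = 0.8863

Direction: forward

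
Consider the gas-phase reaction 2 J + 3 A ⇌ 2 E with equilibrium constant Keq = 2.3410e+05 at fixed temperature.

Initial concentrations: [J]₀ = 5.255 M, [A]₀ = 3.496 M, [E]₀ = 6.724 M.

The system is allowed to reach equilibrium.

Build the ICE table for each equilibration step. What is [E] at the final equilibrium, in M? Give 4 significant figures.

Q₀ = 0.03832 vs Keq = 2.3410e+05 ⇒ Q<K, forward
Step 1:
                    J           A           E
  init          5.255       3.496       6.724
  Δ            -2.308      -3.462       2.308
  eq            2.947     0.03423       9.032
  solve Keq expr → x = 1.154; check Q = 2.3410e+05

[E]_eq = 9.032 M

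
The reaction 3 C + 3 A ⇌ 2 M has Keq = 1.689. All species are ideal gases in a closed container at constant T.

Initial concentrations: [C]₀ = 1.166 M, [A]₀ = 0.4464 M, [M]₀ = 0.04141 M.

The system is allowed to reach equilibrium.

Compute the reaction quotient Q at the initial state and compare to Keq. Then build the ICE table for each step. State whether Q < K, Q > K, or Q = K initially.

Q₀ = 0.01216; Q < K (proceeds forward)

Q₀ = 0.01216 vs Keq = 1.689 ⇒ Q<K, forward
Step 1:
                    C           A           M
  I             1.166      0.4464     0.04141
  C           -0.1871     -0.1871      0.1248
  E            0.9789      0.2593      0.1662
  solve Keq expr → x = 0.06238; check Q = 1.689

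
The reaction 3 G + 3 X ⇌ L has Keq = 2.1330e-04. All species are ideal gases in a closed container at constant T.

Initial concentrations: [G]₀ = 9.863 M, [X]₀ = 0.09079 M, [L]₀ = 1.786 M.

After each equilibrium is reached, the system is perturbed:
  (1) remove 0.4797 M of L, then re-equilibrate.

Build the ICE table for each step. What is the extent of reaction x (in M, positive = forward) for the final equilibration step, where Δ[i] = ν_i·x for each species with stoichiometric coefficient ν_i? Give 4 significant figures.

x = 0.0588 M

Q₀ = 2.487 vs Keq = 2.1330e-04 ⇒ Q>K, reverse
Step 1:
                   G          X          L
  Initial      9.863    0.09079      1.786
  Change       1.509      1.509    -0.5029
  Equil        11.37      1.599      1.283
  solve Keq expr → x = -0.5029; check Q = 2.1330e-04
Then remove 0.4797 M of L.
Step 2:
                   G          X          L
  Initial      11.37      1.599     0.8034
  Change     -0.1764    -0.1764     0.0588
  Equil         11.2      1.423     0.8623
  solve Keq expr → x = 0.0588; check Q = 2.1330e-04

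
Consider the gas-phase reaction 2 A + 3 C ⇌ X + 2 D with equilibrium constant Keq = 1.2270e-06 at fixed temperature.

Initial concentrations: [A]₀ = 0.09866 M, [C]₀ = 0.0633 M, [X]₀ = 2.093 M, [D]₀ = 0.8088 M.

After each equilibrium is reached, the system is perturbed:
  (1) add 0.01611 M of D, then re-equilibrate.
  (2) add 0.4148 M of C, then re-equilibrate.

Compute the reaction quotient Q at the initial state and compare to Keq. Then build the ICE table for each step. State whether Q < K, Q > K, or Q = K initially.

Q₀ = 5.5457e+05 vs Keq = 1.2270e-06 ⇒ Q>K, reverse
Step 1:
                    A           C           X           D
  I           0.09866      0.0633       2.093      0.8088
  C            0.8077       1.212     -0.4038     -0.8077
  E            0.9063       1.275       1.689    0.001112
  solve Keq expr → x = -0.4038; check Q = 1.2270e-06
Then add 0.01611 M of D.
Step 2:
                    A           C           X           D
  I            0.9063       1.275       1.689     0.01722
  C           0.01606     0.02408   -0.008028    -0.01606
  E            0.9224       1.299       1.681    0.001167
  solve Keq expr → x = -0.008028; check Q = 1.2270e-06
Then add 0.4148 M of C.
Step 3:
                    A           C           X           D
  I            0.9224       1.714       1.681    0.001167
  C       -5.9860e-04 -8.9790e-04  2.9930e-04  5.9860e-04
  E            0.9218       1.713       1.681    0.001765
  solve Keq expr → x = 2.9930e-04; check Q = 1.2270e-06

Q₀ = 5.5457e+05; Q > K (proceeds reverse)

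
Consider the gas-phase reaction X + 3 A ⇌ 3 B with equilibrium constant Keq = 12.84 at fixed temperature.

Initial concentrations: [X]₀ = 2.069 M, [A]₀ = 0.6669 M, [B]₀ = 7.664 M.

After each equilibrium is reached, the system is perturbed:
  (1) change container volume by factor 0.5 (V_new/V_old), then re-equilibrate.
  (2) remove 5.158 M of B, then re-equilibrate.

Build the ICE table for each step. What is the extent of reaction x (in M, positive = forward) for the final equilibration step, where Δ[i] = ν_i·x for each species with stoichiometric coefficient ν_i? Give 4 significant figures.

Q₀ = 733.5 vs Keq = 12.84 ⇒ Q>K, reverse
Step 1:
                  X         A         B
  I           2.069    0.6669     7.664
  C          0.4416     1.325    -1.325
  E           2.511     1.992     6.339
  solve Keq expr → x = -0.4416; check Q = 12.84
Then change container volume by factor 0.5 (V_new/V_old).
Step 2:
                  X         A         B
  I           5.021     3.984     12.68
  C         -0.2068   -0.6203    0.6203
  E           4.814     3.363      13.3
  solve Keq expr → x = 0.2068; check Q = 12.84
Then remove 5.158 M of B.
Step 3:
                  X         A         B
  I           4.814     3.363     8.141
  C         -0.3322   -0.9967    0.9967
  E           4.482     2.367     9.137
  solve Keq expr → x = 0.3322; check Q = 12.84

x = 0.3322 M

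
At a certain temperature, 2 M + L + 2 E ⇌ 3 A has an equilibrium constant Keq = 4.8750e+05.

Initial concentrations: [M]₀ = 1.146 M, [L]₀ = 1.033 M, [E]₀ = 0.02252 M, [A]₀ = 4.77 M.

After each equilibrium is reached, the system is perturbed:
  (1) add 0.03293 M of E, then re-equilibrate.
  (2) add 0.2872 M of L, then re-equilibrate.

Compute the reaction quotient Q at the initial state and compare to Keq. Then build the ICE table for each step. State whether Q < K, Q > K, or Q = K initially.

Q₀ = 1.5774e+05; Q < K (proceeds forward)

Q₀ = 1.5774e+05 vs Keq = 4.8750e+05 ⇒ Q<K, forward
Step 1:
                    M           L           E           A
  init          1.146       1.033     0.02252        4.77
  Δ         -0.009515   -0.004757   -0.009515     0.01427
  eq            1.136       1.028     0.01301       4.784
  solve Keq expr → x = 0.004757; check Q = 4.8750e+05
Then add 0.03293 M of E.
Step 2:
                    M           L           E           A
  init          1.136       1.028     0.04594       4.784
  Δ          -0.03224    -0.01612    -0.03224     0.04836
  eq            1.104       1.012      0.0137       4.833
  solve Keq expr → x = 0.01612; check Q = 4.8750e+05
Then add 0.2872 M of L.
Step 3:
                    M           L           E           A
  init          1.104       1.299      0.0137       4.833
  Δ         -0.001578 -7.8912e-04   -0.001578    0.002367
  eq            1.103       1.299     0.01212       4.835
  solve Keq expr → x = 7.8912e-04; check Q = 4.8750e+05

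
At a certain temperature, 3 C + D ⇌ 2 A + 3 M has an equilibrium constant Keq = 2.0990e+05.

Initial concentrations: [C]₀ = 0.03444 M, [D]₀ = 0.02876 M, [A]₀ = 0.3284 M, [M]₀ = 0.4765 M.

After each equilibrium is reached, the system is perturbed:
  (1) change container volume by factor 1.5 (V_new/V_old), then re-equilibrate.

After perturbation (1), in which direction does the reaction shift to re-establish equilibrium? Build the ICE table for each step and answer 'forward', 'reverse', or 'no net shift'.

Q₀ = 9932 vs Keq = 2.0990e+05 ⇒ Q<K, forward
Step 1:
                  C         D         A         M
  init      0.03444   0.02876    0.3284    0.4765
  Δ         -0.0199 -0.006633   0.01327    0.0199
  eq        0.01454   0.02213    0.3417    0.4964
  solve Keq expr → x = 0.006633; check Q = 2.0990e+05
Then change container volume by factor 1.5 (V_new/V_old).
Step 2:
                  C         D         A         M
  init     0.009694   0.01475    0.2278    0.3309
  Δ       -0.001107 -3.6888e-04 7.3777e-04  0.001107
  eq       0.008587   0.01438    0.2285     0.332
  solve Keq expr → x = 3.6888e-04; check Q = 2.0990e+05

Direction: forward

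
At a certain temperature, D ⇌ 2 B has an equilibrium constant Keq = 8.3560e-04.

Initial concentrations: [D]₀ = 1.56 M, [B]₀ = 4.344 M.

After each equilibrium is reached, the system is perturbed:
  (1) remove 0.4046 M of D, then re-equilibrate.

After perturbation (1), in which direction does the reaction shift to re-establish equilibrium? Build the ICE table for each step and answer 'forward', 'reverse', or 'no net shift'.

Q₀ = 12.1 vs Keq = 8.3560e-04 ⇒ Q>K, reverse
Step 1:
                  D         B
  I            1.56     4.344
  C           2.144    -4.288
  E           3.704   0.05563
  solve Keq expr → x = -2.144; check Q = 8.3560e-04
Then remove 0.4046 M of D.
Step 2:
                  D         B
  I             3.3   0.05563
  C        0.001557 -0.003114
  E           3.301   0.05252
  solve Keq expr → x = -0.001557; check Q = 8.3560e-04

Direction: reverse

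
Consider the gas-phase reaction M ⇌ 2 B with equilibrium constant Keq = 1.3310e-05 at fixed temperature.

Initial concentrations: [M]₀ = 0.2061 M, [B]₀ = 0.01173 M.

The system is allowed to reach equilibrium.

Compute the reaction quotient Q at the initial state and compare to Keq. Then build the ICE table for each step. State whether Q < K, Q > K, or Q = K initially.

Q₀ = 6.6760e-04; Q > K (proceeds reverse)

Q₀ = 6.6760e-04 vs Keq = 1.3310e-05 ⇒ Q>K, reverse
Step 1:
                   M          B
  init        0.2061    0.01173
  Δ         0.005027   -0.01005
  eq          0.2111   0.001676
  solve Keq expr → x = -0.005027; check Q = 1.3310e-05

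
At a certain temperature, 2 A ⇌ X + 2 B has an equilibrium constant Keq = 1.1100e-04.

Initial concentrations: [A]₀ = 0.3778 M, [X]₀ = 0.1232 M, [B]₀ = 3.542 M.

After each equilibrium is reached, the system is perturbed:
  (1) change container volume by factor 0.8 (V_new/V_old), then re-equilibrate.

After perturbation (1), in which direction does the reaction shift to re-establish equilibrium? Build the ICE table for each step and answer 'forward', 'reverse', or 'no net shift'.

Q₀ = 10.83 vs Keq = 1.1100e-04 ⇒ Q>K, reverse
Step 1:
                    A           X           B
  Initial      0.3778      0.1232       3.542
  Change       0.2464     -0.1232     -0.2464
  Equil        0.6242  3.9819e-06       3.296
  solve Keq expr → x = -0.1232; check Q = 1.1100e-04
Then change container volume by factor 0.8 (V_new/V_old).
Step 2:
                    A           X           B
  Initial      0.7802  4.9774e-06        4.12
  Change   1.9909e-06 -9.9545e-07 -1.9909e-06
  Equil        0.7802  3.9819e-06        4.12
  solve Keq expr → x = -9.9545e-07; check Q = 1.1100e-04

Direction: reverse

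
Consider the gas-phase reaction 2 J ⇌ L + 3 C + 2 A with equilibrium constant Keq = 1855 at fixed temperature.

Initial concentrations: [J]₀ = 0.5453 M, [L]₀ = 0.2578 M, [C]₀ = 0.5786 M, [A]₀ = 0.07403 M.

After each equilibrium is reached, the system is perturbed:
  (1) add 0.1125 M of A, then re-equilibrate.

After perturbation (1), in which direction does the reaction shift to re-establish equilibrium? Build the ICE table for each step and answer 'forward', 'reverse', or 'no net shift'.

Q₀ = 9.2037e-04 vs Keq = 1855 ⇒ Q<K, forward
Step 1:
                  J         L         C         A
  I          0.5453    0.2578    0.5786   0.07403
  C          -0.529    0.2645    0.7936     0.529
  E         0.01627    0.5223     1.372    0.6031
  solve Keq expr → x = 0.2645; check Q = 1855
Then add 0.1125 M of A.
Step 2:
                  J         L         C         A
  I         0.01627    0.5223     1.372    0.7156
  C        0.002842 -0.001421 -0.004263 -0.002842
  E         0.01911    0.5209     1.368    0.7127
  solve Keq expr → x = -0.001421; check Q = 1855

Direction: reverse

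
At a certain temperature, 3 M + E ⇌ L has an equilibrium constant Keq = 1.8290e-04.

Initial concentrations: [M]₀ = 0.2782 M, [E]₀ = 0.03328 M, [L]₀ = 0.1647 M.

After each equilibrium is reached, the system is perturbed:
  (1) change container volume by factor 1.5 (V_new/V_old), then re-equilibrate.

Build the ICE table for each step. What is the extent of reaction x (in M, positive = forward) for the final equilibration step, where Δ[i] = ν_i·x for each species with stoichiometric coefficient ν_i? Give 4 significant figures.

x = -7.8223e-06 M

Q₀ = 229.8 vs Keq = 1.8290e-04 ⇒ Q>K, reverse
Step 1:
                   M          E          L
  init        0.2782    0.03328     0.1647
  Δ            0.494     0.1647    -0.1647
  eq          0.7722      0.198 1.6675e-05
  solve Keq expr → x = -0.1647; check Q = 1.8290e-04
Then change container volume by factor 1.5 (V_new/V_old).
Step 2:
                   M          E          L
  init        0.5148      0.132 1.1117e-05
  Δ       2.3467e-05 7.8223e-06 -7.8223e-06
  eq          0.5149      0.132 3.2945e-06
  solve Keq expr → x = -7.8223e-06; check Q = 1.8290e-04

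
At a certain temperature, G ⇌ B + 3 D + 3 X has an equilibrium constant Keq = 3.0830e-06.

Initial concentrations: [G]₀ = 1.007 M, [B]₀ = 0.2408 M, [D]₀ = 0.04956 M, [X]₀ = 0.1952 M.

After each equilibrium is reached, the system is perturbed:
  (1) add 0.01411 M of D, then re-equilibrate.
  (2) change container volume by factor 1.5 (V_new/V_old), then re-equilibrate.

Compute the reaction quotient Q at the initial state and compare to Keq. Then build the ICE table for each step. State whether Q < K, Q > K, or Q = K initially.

Q₀ = 2.1650e-07 vs Keq = 3.0830e-06 ⇒ Q<K, forward
Step 1:
                   G          B          D          X
  Initial      1.007     0.2408    0.04956     0.1952
  Change    -0.01515    0.01515    0.04544    0.04544
  Equil       0.9919     0.2559      0.095     0.2406
  solve Keq expr → x = 0.01515; check Q = 3.0830e-06
Then add 0.01411 M of D.
Step 2:
                   G          B          D          X
  Initial     0.9919     0.2559     0.1091     0.2406
  Change    0.003209  -0.003209  -0.009627  -0.009627
  Equil       0.9951     0.2527    0.09948      0.231
  solve Keq expr → x = -0.003209; check Q = 3.0830e-06
Then change container volume by factor 1.5 (V_new/V_old).
Step 3:
                   G          B          D          X
  Initial     0.6634     0.1685    0.06632      0.154
  Change    -0.01501    0.01501    0.04504    0.04504
  Equil       0.6484     0.1835     0.1114     0.1991
  solve Keq expr → x = 0.01501; check Q = 3.0830e-06

Q₀ = 2.1650e-07; Q < K (proceeds forward)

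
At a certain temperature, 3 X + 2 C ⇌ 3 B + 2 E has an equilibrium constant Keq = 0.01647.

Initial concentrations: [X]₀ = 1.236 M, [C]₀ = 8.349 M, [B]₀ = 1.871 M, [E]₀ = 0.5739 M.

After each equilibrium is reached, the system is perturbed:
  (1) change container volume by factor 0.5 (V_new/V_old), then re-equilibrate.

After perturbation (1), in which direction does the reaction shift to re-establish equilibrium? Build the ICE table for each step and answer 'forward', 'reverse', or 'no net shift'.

Q₀ = 0.01639 vs Keq = 0.01647 ⇒ Q<K, forward
Step 1:
                   X          C          B          E
  Initial      1.236      8.349      1.871     0.5739
  Change  -7.5096e-04 -5.0064e-04 7.5096e-04 5.0064e-04
  Equil        1.235      8.348      1.872     0.5744
  solve Keq expr → x = 2.5032e-04; check Q = 0.01647
Then change container volume by factor 0.5 (V_new/V_old).
Step 2:
                   X          C          B          E
  Initial       2.47       16.7      3.744      1.149
  Change           0          0          0          0
  Equil         2.47       16.7      3.744      1.149
  solve Keq expr → x = 0; check Q = 0.01647

Direction: no net shift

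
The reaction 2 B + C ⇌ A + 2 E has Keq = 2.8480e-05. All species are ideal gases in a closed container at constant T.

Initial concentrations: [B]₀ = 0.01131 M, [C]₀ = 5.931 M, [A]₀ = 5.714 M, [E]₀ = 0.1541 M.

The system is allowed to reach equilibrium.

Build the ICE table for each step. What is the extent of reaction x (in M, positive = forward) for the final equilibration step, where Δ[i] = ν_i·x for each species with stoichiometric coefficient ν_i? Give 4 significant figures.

Q₀ = 178.9 vs Keq = 2.8480e-05 ⇒ Q>K, reverse
Step 1:
                    B           C           A           E
  init        0.01131       5.931       5.714      0.1541
  Δ            0.1532      0.0766     -0.0766     -0.1532
  eq           0.1645       6.008       5.637  9.0627e-04
  solve Keq expr → x = -0.0766; check Q = 2.8480e-05

x = -0.0766 M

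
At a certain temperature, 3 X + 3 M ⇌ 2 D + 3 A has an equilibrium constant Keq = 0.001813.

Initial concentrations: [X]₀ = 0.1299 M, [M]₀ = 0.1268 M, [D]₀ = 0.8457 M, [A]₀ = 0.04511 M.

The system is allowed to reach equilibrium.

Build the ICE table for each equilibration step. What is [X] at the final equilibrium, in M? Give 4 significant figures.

[X]_eq = 0.171 M

Q₀ = 14.69 vs Keq = 0.001813 ⇒ Q>K, reverse
Step 1:
                  X         M         D         A
  I          0.1299    0.1268    0.8457   0.04511
  C         0.04111   0.04111  -0.02741  -0.04111
  E           0.171    0.1679    0.8183  0.004002
  solve Keq expr → x = -0.0137; check Q = 0.001813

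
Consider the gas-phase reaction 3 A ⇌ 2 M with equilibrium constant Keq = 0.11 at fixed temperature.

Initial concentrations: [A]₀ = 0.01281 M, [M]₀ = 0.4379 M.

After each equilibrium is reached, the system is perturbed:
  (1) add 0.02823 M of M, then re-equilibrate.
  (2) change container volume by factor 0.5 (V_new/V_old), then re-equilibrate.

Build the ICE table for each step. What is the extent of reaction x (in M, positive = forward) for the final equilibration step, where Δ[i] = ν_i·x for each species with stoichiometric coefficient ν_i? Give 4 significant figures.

x = 0.02979 M

Q₀ = 9.1223e+04 vs Keq = 0.11 ⇒ Q>K, reverse
Step 1:
                   A          M
  init       0.01281     0.4379
  Δ           0.4831    -0.3221
  eq          0.4959     0.1158
  solve Keq expr → x = -0.161; check Q = 0.11
Then add 0.02823 M of M.
Step 2:
                   A          M
  init        0.4959     0.1441
  Δ          0.02763   -0.01842
  eq          0.5235     0.1256
  solve Keq expr → x = -0.009209; check Q = 0.11
Then change container volume by factor 0.5 (V_new/V_old).
Step 3:
                   A          M
  init         1.047     0.2513
  Δ         -0.08936    0.05958
  eq          0.9577     0.3109
  solve Keq expr → x = 0.02979; check Q = 0.11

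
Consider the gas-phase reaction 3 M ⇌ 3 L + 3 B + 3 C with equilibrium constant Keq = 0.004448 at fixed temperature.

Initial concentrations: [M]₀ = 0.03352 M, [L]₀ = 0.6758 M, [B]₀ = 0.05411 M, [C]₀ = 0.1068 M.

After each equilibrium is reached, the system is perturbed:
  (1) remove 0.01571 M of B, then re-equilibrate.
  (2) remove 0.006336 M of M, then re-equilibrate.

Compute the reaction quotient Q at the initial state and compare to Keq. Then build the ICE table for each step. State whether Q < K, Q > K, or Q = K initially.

Q₀ = 0.001582; Q < K (proceeds forward)

Q₀ = 0.001582 vs Keq = 0.004448 ⇒ Q<K, forward
Step 1:
                    M           L           B           C
  init        0.03352      0.6758     0.05411      0.1068
  Δ         -0.005664    0.005664    0.005664    0.005664
  eq          0.02786      0.6815     0.05977      0.1125
  solve Keq expr → x = 0.001888; check Q = 0.004448
Then remove 0.01571 M of B.
Step 2:
                    M           L           B           C
  init        0.02786      0.6815     0.04406      0.1125
  Δ         -0.004305    0.004305    0.004305    0.004305
  eq          0.02355      0.6858     0.04837      0.1168
  solve Keq expr → x = 0.001435; check Q = 0.004448
Then remove 0.006336 M of M.
Step 3:
                    M           L           B           C
  init        0.01722      0.6858     0.04837      0.1168
  Δ          0.003719   -0.003719   -0.003719   -0.003719
  eq          0.02093       0.682     0.04465       0.113
  solve Keq expr → x = -0.00124; check Q = 0.004448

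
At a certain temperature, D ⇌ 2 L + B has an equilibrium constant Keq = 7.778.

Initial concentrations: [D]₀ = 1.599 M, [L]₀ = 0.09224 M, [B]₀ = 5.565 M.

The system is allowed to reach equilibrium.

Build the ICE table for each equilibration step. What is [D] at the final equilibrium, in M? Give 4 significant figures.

[D]_eq = 1.063 M

Q₀ = 0.02961 vs Keq = 7.778 ⇒ Q<K, forward
Step 1:
                   D          L          B
  init         1.599    0.09224      5.565
  Δ           -0.536      1.072      0.536
  eq           1.063      1.164      6.101
  solve Keq expr → x = 0.536; check Q = 7.778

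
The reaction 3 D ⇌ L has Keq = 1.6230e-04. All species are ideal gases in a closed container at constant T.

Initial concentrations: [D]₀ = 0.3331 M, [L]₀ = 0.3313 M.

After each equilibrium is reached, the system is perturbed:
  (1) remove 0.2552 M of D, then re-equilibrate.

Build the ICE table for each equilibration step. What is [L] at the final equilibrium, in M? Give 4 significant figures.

[L]_eq = 1.9950e-04 M

Q₀ = 8.964 vs Keq = 1.6230e-04 ⇒ Q>K, reverse
Step 1:
                   D          L
  init        0.3331     0.3313
  Δ           0.9928    -0.3309
  eq           1.326 3.7828e-04
  solve Keq expr → x = -0.3309; check Q = 1.6230e-04
Then remove 0.2552 M of D.
Step 2:
                   D          L
  init         1.071 3.7828e-04
  Δ       5.3636e-04 -1.7879e-04
  eq           1.071 1.9950e-04
  solve Keq expr → x = -1.7879e-04; check Q = 1.6230e-04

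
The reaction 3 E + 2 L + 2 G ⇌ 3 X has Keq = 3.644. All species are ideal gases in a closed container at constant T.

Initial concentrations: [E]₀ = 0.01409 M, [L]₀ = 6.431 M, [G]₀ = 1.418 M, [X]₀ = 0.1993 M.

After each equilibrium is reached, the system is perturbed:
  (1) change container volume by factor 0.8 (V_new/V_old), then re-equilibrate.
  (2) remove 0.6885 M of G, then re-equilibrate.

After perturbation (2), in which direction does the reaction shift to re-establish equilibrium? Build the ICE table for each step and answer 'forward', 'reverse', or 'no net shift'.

Q₀ = 34.03 vs Keq = 3.644 ⇒ Q>K, reverse
Step 1:
                    E           L           G           X
  I           0.01409       6.431       1.418      0.1993
  C           0.01344     0.00896     0.00896    -0.01344
  E           0.02753        6.44       1.427      0.1859
  solve Keq expr → x = -0.00448; check Q = 3.644
Then change container volume by factor 0.8 (V_new/V_old).
Step 2:
                    E           L           G           X
  I           0.03441        8.05       1.784      0.2323
  C         -0.007921    -0.00528    -0.00528    0.007921
  E           0.02649       8.045       1.778      0.2402
  solve Keq expr → x = 0.00264; check Q = 3.644
Then remove 0.6885 M of G.
Step 3:
                    E           L           G           X
  I           0.02649       8.045        1.09      0.2402
  C          0.008746    0.005831    0.005831   -0.008746
  E           0.03524        8.05       1.096      0.2315
  solve Keq expr → x = -0.002915; check Q = 3.644

Direction: reverse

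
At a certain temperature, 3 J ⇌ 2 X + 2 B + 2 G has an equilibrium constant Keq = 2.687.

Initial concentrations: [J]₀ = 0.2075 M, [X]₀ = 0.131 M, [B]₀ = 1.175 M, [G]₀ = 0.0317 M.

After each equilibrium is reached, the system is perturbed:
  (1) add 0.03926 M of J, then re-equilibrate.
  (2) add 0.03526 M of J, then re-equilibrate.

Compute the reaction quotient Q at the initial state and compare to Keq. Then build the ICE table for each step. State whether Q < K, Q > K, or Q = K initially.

Q₀ = 0.002665 vs Keq = 2.687 ⇒ Q<K, forward
Step 1:
                   J          X          B          G
  Initial     0.2075      0.131      1.175     0.0317
  Change     -0.1329    0.08861    0.08861    0.08861
  Equil      0.07458     0.2196      1.264     0.1203
  solve Keq expr → x = 0.04431; check Q = 2.687
Then add 0.03926 M of J.
Step 2:
                   J          X          B          G
  Initial     0.1138     0.2196      1.264     0.1203
  Change    -0.02684    0.01789    0.01789    0.01789
  Equil        0.087     0.2375      1.282     0.1382
  solve Keq expr → x = 0.008947; check Q = 2.687
Then add 0.03526 M of J.
Step 3:
                   J          X          B          G
  Initial     0.1223     0.2375      1.282     0.1382
  Change     -0.0238    0.01587    0.01587    0.01587
  Equil      0.09846     0.2534      1.297     0.1541
  solve Keq expr → x = 0.007933; check Q = 2.687

Q₀ = 0.002665; Q < K (proceeds forward)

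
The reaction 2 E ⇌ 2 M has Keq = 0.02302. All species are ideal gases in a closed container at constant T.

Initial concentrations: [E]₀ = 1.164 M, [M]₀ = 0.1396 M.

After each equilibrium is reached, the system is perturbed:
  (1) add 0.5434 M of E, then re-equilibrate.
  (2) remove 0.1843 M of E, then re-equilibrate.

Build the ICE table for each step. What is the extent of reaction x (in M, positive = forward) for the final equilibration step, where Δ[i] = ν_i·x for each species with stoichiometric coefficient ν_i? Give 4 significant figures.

x = -0.01214 M

Q₀ = 0.01438 vs Keq = 0.02302 ⇒ Q<K, forward
Step 1:
                  E         M
  I           1.164    0.1396
  C        -0.03213   0.03213
  E           1.132    0.1717
  solve Keq expr → x = 0.01607; check Q = 0.02302
Then add 0.5434 M of E.
Step 2:
                  E         M
  I           1.675    0.1717
  C        -0.07159   0.07159
  E           1.604    0.2433
  solve Keq expr → x = 0.03579; check Q = 0.02302
Then remove 0.1843 M of E.
Step 3:
                  E         M
  I           1.419    0.2433
  C         0.02428  -0.02428
  E           1.444     0.219
  solve Keq expr → x = -0.01214; check Q = 0.02302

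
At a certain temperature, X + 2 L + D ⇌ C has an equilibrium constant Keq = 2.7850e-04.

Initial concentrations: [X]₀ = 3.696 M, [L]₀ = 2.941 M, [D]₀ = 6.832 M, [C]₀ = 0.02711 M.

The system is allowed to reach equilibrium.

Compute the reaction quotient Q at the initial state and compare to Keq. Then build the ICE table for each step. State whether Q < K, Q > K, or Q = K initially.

Q₀ = 1.2413e-04 vs Keq = 2.7850e-04 ⇒ Q<K, forward
Step 1:
                   X          L          D          C
  I            3.696      2.941      6.832    0.02711
  C         -0.03048   -0.06096   -0.03048    0.03048
  E            3.666       2.88      6.802    0.05759
  solve Keq expr → x = 0.03048; check Q = 2.7850e-04

Q₀ = 1.2413e-04; Q < K (proceeds forward)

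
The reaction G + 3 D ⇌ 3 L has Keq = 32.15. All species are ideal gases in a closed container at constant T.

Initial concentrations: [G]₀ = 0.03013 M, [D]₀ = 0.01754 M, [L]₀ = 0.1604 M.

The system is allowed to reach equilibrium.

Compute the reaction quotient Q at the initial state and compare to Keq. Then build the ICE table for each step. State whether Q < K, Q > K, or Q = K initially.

Q₀ = 2.5382e+04; Q > K (proceeds reverse)

Q₀ = 2.5382e+04 vs Keq = 32.15 ⇒ Q>K, reverse
Step 1:
                  G         D         L
  init      0.03013   0.01754    0.1604
  Δ         0.02133   0.06398  -0.06398
  eq        0.05146   0.08152   0.09642
  solve Keq expr → x = -0.02133; check Q = 32.15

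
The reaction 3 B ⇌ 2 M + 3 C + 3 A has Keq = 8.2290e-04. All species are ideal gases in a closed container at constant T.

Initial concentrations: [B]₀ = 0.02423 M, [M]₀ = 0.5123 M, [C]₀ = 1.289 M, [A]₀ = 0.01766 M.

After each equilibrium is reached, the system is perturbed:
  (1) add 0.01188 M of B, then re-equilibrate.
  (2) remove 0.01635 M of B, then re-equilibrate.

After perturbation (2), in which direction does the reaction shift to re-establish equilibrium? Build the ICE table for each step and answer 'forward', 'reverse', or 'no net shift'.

Direction: reverse

Q₀ = 0.2176 vs Keq = 8.2290e-04 ⇒ Q>K, reverse
Step 1:
                   B          M          C          A
  I          0.02423     0.5123      1.289    0.01766
  C           0.0133  -0.008869    -0.0133    -0.0133
  E          0.03753     0.5034      1.276   0.004357
  solve Keq expr → x = -0.004434; check Q = 8.2290e-04
Then add 0.01188 M of B.
Step 2:
                   B          M          C          A
  I          0.04941     0.5034      1.276   0.004357
  C        -0.001225 8.1690e-04   0.001225   0.001225
  E          0.04819     0.5042      1.277   0.005582
  solve Keq expr → x = 4.0845e-04; check Q = 8.2290e-04
Then remove 0.01635 M of B.
Step 3:
                   B          M          C          A
  I          0.03184     0.5042      1.277   0.005582
  C         0.001688  -0.001125  -0.001688  -0.001688
  E          0.03353     0.5031      1.275   0.003894
  solve Keq expr → x = -5.6252e-04; check Q = 8.2290e-04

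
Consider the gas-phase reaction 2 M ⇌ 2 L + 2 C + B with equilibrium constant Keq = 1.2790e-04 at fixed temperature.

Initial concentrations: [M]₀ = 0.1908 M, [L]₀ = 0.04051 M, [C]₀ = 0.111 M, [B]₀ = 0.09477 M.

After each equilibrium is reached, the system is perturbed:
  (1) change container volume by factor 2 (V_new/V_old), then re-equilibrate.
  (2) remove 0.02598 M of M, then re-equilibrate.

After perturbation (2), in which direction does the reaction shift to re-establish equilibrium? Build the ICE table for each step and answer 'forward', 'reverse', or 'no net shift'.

Direction: reverse

Q₀ = 5.2636e-05 vs Keq = 1.2790e-04 ⇒ Q<K, forward
Step 1:
                   M          L          C          B
  init        0.1908    0.04051      0.111    0.09477
  Δ         -0.01161    0.01161    0.01161   0.005804
  eq          0.1792    0.05212     0.1226     0.1006
  solve Keq expr → x = 0.005804; check Q = 1.2790e-04
Then change container volume by factor 2 (V_new/V_old).
Step 2:
                   M          L          C          B
  init        0.0896    0.02606     0.0613    0.05029
  Δ         -0.01708    0.01708    0.01708    0.00854
  eq         0.07252    0.04314    0.07838    0.05883
  solve Keq expr → x = 0.00854; check Q = 1.2790e-04
Then remove 0.02598 M of M.
Step 3:
                   M          L          C          B
  init       0.04654    0.04314    0.07838    0.05883
  Δ         0.007034  -0.007034  -0.007034  -0.003517
  eq         0.05357     0.0361    0.07135    0.05531
  solve Keq expr → x = -0.003517; check Q = 1.2790e-04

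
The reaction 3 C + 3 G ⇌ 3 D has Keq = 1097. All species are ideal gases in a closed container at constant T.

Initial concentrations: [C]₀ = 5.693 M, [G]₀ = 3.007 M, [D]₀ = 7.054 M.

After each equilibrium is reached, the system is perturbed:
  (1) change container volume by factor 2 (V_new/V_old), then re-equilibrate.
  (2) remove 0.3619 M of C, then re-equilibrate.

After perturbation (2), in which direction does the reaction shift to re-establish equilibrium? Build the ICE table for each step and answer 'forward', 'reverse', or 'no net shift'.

Direction: reverse

Q₀ = 0.06997 vs Keq = 1097 ⇒ Q<K, forward
Step 1:
                    C           G           D
  Initial       5.693       3.007       7.054
  Change       -2.692      -2.692       2.692
  Equil         3.001      0.3149       9.746
  solve Keq expr → x = 0.8974; check Q = 1097
Then change container volume by factor 2 (V_new/V_old).
Step 2:
                    C           G           D
  Initial         1.5      0.1575       4.873
  Change       0.1256      0.1256     -0.1256
  Equil         1.626      0.2831       4.747
  solve Keq expr → x = -0.04188; check Q = 1097
Then remove 0.3619 M of C.
Step 3:
                    C           G           D
  Initial       1.264      0.2831       4.747
  Change      0.06011     0.06011    -0.06011
  Equil         1.324      0.3432       4.687
  solve Keq expr → x = -0.02004; check Q = 1097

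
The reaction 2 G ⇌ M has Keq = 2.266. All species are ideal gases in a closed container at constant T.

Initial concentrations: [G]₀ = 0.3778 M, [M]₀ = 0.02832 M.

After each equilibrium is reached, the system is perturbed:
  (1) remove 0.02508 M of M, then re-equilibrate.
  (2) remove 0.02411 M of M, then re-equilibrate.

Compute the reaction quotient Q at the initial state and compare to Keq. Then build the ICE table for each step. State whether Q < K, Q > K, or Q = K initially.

Q₀ = 0.1984; Q < K (proceeds forward)

Q₀ = 0.1984 vs Keq = 2.266 ⇒ Q<K, forward
Step 1:
                   G          M
  I           0.3778    0.02832
  C          -0.1594    0.07972
  E           0.2184      0.108
  solve Keq expr → x = 0.07972; check Q = 2.266
Then remove 0.02508 M of M.
Step 2:
                   G          M
  I           0.2184    0.08296
  C         -0.01729   0.008646
  E           0.2011    0.09161
  solve Keq expr → x = 0.008646; check Q = 2.266
Then remove 0.02411 M of M.
Step 3:
                   G          M
  I           0.2011     0.0675
  C         -0.01758    0.00879
  E           0.1835    0.07629
  solve Keq expr → x = 0.00879; check Q = 2.266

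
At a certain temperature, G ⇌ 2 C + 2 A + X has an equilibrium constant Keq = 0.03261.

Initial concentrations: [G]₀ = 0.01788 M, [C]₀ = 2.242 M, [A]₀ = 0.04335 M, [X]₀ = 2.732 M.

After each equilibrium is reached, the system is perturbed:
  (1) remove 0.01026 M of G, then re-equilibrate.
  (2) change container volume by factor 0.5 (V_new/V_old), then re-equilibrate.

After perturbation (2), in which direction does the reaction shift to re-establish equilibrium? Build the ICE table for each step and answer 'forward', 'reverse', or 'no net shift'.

Direction: reverse

Q₀ = 1.443 vs Keq = 0.03261 ⇒ Q>K, reverse
Step 1:
                    G           C           A           X
  init        0.01788       2.242     0.04335       2.732
  Δ           0.01704    -0.03407    -0.03407    -0.01704
  eq          0.03492       2.208    0.009275       2.715
  solve Keq expr → x = -0.01704; check Q = 0.03261
Then remove 0.01026 M of G.
Step 2:
                    G           C           A           X
  init        0.02466       2.208    0.009275       2.715
  Δ        6.8385e-04   -0.001368   -0.001368 -6.8385e-04
  eq          0.02534       2.207    0.007908       2.714
  solve Keq expr → x = -6.8385e-04; check Q = 0.03261
Then change container volume by factor 0.5 (V_new/V_old).
Step 3:
                    G           C           A           X
  init        0.05068       4.413     0.01582       5.429
  Δ          0.005814    -0.01163    -0.01163   -0.005814
  eq           0.0565       4.401    0.004188       5.423
  solve Keq expr → x = -0.005814; check Q = 0.03261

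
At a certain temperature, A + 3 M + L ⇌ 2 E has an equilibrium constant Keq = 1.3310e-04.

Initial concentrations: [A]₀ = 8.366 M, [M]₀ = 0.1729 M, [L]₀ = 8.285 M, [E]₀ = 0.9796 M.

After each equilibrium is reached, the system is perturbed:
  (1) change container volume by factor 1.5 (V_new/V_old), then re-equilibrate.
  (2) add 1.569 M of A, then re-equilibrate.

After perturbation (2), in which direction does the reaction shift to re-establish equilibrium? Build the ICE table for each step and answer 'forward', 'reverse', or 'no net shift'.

Direction: forward

Q₀ = 2.679 vs Keq = 1.3310e-04 ⇒ Q>K, reverse
Step 1:
                   A          M          L          E
  Initial      8.366     0.1729      8.285     0.9796
  Change      0.4069      1.221     0.4069    -0.8138
  Equil        8.773      1.394      8.692     0.1658
  solve Keq expr → x = -0.4069; check Q = 1.3310e-04
Then change container volume by factor 1.5 (V_new/V_old).
Step 2:
                   A          M          L          E
  Initial      5.849     0.9291      5.795     0.1105
  Change     0.02182    0.06545    0.02182   -0.04364
  Equil         5.87     0.9946      5.816    0.06687
  solve Keq expr → x = -0.02182; check Q = 1.3310e-04
Then add 1.569 M of A.
Step 3:
                   A          M          L          E
  Initial      7.439     0.9946      5.816    0.06687
  Change   -0.003576   -0.01073  -0.003576   0.007152
  Equil        7.436     0.9838      5.813    0.07402
  solve Keq expr → x = 0.003576; check Q = 1.3310e-04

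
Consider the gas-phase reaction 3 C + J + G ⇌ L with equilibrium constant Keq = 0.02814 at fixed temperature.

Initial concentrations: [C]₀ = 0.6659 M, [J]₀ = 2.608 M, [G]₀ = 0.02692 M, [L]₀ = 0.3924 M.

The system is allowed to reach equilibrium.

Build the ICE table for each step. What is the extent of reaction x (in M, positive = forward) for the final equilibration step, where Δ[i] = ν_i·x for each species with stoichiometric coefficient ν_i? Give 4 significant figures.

Q₀ = 18.93 vs Keq = 0.02814 ⇒ Q>K, reverse
Step 1:
                    C           J           G           L
  I            0.6659       2.608     0.02692      0.3924
  C            0.8839      0.2946      0.2946     -0.2946
  E              1.55       2.903      0.3216     0.09777
  solve Keq expr → x = -0.2946; check Q = 0.02814

x = -0.2946 M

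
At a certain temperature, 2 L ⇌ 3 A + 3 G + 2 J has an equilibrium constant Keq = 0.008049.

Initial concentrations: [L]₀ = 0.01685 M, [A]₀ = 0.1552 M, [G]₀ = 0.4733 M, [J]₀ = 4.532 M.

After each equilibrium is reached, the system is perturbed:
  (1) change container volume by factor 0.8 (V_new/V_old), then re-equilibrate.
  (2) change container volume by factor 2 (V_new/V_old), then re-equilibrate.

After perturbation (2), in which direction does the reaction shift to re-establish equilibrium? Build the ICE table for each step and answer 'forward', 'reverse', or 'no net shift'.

Direction: forward

Q₀ = 28.67 vs Keq = 0.008049 ⇒ Q>K, reverse
Step 1:
                    L           A           G           J
  I           0.01685      0.1552      0.4733       4.532
  C           0.07548     -0.1132     -0.1132    -0.07548
  E           0.09233     0.04198      0.3601       4.457
  solve Keq expr → x = -0.03774; check Q = 0.008049
Then change container volume by factor 0.8 (V_new/V_old).
Step 2:
                    L           A           G           J
  I            0.1154     0.05248      0.4501       5.571
  C           0.01039    -0.01558    -0.01558    -0.01039
  E            0.1258     0.03689      0.4345        5.56
  solve Keq expr → x = -0.005195; check Q = 0.008049
Then change container volume by factor 2 (V_new/V_old).
Step 3:
                    L           A           G           J
  I            0.0629     0.01845      0.2173        2.78
  C           -0.0206      0.0309      0.0309      0.0206
  E            0.0423     0.04934      0.2482       2.801
  solve Keq expr → x = 0.0103; check Q = 0.008049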